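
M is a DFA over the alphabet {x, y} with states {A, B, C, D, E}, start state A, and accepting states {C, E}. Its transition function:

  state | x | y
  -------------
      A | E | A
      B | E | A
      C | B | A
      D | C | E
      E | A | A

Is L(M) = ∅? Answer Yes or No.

No

The string x is accepted: the run A → E ends in the accepting state E.
Since at least one string is accepted, L(M) is not empty.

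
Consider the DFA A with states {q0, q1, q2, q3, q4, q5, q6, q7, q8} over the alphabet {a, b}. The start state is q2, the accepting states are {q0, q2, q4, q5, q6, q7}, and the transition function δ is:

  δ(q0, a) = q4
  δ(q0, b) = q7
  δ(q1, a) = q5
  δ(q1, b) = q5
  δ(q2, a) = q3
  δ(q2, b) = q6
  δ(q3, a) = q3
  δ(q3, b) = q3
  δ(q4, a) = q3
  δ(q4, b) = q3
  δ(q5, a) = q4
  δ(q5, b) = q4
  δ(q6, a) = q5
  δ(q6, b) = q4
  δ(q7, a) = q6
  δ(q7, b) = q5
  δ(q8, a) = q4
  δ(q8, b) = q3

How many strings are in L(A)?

The useful subgraph on states {q2, q4, q5, q6} is acyclic, so L(A) is finite; the longest accepting path visits 4 useful states, giving maximum string length 3.
Counting accepting paths from q2 by length: 1 of length 0, 1 of length 1, 2 of length 2, 2 of length 3. Total 6.

6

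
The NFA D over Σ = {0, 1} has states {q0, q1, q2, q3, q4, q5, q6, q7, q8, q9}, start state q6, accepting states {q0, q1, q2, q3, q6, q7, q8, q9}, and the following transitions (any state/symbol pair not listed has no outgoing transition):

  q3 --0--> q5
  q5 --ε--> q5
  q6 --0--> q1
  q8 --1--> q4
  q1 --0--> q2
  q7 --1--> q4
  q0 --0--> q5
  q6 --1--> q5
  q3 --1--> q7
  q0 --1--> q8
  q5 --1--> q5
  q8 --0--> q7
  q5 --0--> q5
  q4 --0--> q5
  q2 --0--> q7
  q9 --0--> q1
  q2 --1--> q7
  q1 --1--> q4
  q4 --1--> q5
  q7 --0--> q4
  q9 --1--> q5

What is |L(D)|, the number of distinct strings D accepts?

5

The useful subgraph on states {q1, q2, q6, q7} is acyclic, so L(D) is finite; the longest accepting path visits 4 useful states, giving maximum string length 3.
Counting accepting paths from q6 by length: 1 of length 0, 1 of length 1, 1 of length 2, 2 of length 3. Total 5.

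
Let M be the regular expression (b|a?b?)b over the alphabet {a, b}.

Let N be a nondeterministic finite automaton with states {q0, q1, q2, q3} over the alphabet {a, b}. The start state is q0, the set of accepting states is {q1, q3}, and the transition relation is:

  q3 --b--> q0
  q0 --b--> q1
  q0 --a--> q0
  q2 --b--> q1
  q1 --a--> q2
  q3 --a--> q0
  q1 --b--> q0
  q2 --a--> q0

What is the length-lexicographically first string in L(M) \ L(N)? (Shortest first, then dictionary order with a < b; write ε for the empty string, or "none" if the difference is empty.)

The string bb is accepted by M but not by N.
No shorter string lies in the difference, and bb is the lexicographically first length-2 string in L(M) \ L(N).

bb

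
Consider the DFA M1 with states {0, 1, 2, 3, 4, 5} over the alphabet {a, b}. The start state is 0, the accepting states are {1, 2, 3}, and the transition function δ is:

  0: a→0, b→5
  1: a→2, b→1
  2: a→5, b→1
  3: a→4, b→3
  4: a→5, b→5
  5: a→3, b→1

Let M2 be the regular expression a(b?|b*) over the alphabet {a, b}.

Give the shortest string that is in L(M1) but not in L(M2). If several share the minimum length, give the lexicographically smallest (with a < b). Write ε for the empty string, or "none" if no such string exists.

ba

The string ba is accepted by M1 but not by M2.
No shorter string lies in the difference, and ba is the lexicographically first length-2 string in L(M1) \ L(M2).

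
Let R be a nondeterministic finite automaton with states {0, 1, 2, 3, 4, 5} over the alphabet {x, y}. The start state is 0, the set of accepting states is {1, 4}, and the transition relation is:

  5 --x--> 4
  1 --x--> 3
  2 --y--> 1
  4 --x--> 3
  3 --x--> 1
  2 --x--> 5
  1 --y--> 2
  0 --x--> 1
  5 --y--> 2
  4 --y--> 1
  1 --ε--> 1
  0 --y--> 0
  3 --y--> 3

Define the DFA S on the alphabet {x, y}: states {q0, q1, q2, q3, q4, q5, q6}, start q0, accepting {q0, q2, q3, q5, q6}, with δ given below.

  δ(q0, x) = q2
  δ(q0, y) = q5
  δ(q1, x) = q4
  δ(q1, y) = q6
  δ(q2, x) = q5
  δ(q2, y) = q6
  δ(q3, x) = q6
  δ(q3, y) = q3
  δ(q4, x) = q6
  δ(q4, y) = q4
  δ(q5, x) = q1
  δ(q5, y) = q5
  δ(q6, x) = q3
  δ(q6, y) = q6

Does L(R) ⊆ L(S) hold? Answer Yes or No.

No

The string yx is in L(R) but not in L(S).
So L(R) ⊄ L(S).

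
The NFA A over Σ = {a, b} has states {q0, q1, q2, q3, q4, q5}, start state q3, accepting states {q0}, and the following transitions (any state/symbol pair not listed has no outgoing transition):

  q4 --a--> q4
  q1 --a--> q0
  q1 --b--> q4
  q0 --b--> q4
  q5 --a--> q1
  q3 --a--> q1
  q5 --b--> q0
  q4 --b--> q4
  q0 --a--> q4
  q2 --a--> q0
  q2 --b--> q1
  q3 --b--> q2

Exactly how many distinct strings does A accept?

3

The useful subgraph on states {q0, q1, q2, q3} is acyclic, so L(A) is finite; the longest accepting path visits 4 useful states, giving maximum string length 3.
Counting accepting paths from q3 by length: 2 of length 2, 1 of length 3. Total 3.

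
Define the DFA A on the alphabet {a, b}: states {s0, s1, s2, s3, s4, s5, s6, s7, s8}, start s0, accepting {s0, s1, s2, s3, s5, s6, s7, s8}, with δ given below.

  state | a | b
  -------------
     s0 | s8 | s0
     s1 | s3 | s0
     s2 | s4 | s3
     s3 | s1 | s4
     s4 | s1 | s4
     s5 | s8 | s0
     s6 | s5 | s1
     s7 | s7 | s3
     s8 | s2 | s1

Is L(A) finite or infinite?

State s0 is reachable from the start and can reach an accepting state, and it lies on the cycle s0 → s8 → s1 → s0.
Traversing that cycle any number of times yields accepted strings of unbounded length, so the language is infinite.

infinite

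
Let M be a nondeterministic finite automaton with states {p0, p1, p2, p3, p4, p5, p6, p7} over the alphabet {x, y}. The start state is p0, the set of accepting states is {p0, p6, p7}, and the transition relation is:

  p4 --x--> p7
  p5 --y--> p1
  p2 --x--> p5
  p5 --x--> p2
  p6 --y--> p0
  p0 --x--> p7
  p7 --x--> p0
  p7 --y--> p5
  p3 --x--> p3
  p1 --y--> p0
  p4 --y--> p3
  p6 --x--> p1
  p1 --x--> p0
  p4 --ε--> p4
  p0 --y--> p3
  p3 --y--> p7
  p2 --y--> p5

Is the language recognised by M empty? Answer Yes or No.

No

The empty string ε is accepted: the run p0 ends in the accepting state p0.
Since at least one string is accepted, L(M) is not empty.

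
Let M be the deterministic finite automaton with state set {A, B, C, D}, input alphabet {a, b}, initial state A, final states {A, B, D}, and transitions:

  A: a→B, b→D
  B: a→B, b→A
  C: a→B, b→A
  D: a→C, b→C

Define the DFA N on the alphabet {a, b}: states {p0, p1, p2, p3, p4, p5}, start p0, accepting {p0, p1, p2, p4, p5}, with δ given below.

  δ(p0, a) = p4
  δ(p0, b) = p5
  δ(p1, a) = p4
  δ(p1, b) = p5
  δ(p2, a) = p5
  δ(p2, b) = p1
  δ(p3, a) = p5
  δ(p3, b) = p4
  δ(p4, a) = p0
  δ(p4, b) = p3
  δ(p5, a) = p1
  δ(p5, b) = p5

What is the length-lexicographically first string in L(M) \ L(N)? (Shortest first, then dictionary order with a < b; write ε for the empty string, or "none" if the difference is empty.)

ab

The string ab is accepted by M but not by N.
No shorter string lies in the difference, and ab is the lexicographically first length-2 string in L(M) \ L(N).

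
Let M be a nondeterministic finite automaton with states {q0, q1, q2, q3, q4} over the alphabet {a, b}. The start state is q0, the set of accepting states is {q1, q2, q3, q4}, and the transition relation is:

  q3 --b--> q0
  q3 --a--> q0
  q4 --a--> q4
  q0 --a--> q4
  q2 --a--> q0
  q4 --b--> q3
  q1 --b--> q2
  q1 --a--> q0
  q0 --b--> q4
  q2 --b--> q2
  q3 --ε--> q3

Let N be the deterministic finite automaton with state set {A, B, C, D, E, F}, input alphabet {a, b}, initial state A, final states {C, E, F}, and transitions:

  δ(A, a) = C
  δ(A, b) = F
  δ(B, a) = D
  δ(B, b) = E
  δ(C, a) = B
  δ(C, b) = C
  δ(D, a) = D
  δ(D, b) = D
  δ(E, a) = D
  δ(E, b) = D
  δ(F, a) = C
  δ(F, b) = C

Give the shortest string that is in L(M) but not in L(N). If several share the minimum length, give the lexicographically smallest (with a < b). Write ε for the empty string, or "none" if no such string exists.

The string aa is accepted by M but not by N.
No shorter string lies in the difference, and aa is the lexicographically first length-2 string in L(M) \ L(N).

aa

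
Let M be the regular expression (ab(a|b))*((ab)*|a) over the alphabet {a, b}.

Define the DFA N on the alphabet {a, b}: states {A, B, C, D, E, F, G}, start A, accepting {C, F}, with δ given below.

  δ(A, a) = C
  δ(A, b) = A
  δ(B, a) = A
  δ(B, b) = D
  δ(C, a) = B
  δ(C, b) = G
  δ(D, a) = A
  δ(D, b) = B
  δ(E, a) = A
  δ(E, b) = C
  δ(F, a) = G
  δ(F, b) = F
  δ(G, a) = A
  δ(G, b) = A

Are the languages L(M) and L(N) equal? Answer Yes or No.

The empty string ε is accepted by M but rejected by N.
So L(M) ≠ L(N).

No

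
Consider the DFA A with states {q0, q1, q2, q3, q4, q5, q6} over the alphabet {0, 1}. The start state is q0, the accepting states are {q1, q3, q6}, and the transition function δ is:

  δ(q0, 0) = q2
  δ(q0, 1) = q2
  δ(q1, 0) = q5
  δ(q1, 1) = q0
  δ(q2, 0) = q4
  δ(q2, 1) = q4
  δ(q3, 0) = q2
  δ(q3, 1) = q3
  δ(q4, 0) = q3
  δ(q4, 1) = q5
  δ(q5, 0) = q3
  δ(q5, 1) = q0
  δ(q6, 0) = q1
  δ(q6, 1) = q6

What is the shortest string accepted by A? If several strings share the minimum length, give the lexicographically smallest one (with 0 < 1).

000

A breadth-first search from q0 reaches an accepting state first via the path q0 → q2 → q4 → q3 on input 000.
No string of length < 3 is accepted (BFS exhausts all shorter strings without reaching an accepting state), and 000 is the lexicographically least accepting string of length 3.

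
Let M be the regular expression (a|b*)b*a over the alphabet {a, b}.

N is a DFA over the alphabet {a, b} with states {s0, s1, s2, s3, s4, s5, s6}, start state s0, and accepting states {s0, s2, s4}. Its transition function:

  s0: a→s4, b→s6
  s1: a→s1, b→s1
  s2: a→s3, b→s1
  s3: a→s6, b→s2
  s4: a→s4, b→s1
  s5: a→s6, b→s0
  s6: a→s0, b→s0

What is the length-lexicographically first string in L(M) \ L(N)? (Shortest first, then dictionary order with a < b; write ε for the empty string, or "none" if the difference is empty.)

aba

The string aba is accepted by M but not by N.
No shorter string lies in the difference, and aba is the lexicographically first length-3 string in L(M) \ L(N).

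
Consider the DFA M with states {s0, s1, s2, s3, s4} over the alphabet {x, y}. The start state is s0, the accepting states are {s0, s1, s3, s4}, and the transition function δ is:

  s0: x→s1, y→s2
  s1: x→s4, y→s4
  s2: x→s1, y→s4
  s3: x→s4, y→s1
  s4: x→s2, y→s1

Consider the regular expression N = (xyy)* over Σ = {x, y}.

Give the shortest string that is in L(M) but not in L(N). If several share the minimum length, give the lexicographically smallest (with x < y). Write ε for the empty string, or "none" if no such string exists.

x

The string x is accepted by M but not by N.
No shorter string lies in the difference, and x is the lexicographically first length-1 string in L(M) \ L(N).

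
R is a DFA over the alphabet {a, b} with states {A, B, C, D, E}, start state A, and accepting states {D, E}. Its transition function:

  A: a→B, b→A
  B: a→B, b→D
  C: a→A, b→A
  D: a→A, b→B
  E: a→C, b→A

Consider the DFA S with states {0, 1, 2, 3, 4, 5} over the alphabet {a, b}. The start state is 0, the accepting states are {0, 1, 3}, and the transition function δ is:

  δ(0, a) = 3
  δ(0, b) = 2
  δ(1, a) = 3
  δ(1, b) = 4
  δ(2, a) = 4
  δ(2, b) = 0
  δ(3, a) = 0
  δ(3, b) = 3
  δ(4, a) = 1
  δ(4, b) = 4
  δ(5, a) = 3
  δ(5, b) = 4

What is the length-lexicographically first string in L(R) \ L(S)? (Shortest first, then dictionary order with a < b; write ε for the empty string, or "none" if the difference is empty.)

aab

The string aab is accepted by R but not by S.
No shorter string lies in the difference, and aab is the lexicographically first length-3 string in L(R) \ L(S).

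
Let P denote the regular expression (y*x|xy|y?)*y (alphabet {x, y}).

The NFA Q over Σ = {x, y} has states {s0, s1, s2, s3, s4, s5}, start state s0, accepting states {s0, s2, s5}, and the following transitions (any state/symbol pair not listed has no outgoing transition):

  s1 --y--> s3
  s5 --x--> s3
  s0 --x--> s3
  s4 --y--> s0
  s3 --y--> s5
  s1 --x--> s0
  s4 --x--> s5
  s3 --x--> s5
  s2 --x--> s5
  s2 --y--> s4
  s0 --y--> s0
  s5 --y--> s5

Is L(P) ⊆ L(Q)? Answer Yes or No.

Yes

Converting the expression P to a DFA (subset construction, then merging equivalent states) gives the minimal DFA with states {p0, p1}, start state p0, accepting states {p1} and transitions p0: x→p0, y→p1; p1: x→p0, y→p1.
Exploring the product automaton P × Q from the start pair (p0, s0), following both machines on each input symbol, reaches 5 state pairs: (p0, s0), (p0, s3), (p1, s0), (p0, s5), (p1, s5).
P accepts in {p1} and Q accepts in {s0, s2, s5}. The reachable pairs whose P-component is accepting are (p1, s0), (p1, s5); in each of them the Q-component is accepting too, so the product for L(P) \ L(Q) (P-component accepting, Q-component rejecting) has no reachable accepting pair and the difference is empty.
Hence every string in L(P) is also in L(Q).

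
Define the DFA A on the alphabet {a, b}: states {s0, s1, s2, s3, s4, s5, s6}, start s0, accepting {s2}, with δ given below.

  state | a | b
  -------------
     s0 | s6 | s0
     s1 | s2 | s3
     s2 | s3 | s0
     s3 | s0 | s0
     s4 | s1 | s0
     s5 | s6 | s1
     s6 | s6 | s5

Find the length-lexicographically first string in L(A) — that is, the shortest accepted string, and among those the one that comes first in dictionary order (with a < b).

A breadth-first search from s0 reaches an accepting state first via the path s0 → s6 → s5 → s1 → s2 on input abba.
No string of length < 4 is accepted (BFS exhausts all shorter strings without reaching an accepting state), and abba is the lexicographically least accepting string of length 4.

abba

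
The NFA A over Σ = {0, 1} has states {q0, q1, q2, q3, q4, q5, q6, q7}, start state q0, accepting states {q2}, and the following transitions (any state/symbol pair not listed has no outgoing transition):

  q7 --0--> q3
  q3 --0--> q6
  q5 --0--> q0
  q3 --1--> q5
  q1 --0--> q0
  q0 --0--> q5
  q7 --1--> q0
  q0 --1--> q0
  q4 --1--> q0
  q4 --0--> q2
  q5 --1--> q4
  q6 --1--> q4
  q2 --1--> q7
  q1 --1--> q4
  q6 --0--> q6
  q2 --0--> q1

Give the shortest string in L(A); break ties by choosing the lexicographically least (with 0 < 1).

A breadth-first search from q0 reaches an accepting state first via the path q0 → q5 → q4 → q2 on input 010.
No string of length < 3 is accepted (BFS exhausts all shorter strings without reaching an accepting state), and 010 is the lexicographically least accepting string of length 3.

010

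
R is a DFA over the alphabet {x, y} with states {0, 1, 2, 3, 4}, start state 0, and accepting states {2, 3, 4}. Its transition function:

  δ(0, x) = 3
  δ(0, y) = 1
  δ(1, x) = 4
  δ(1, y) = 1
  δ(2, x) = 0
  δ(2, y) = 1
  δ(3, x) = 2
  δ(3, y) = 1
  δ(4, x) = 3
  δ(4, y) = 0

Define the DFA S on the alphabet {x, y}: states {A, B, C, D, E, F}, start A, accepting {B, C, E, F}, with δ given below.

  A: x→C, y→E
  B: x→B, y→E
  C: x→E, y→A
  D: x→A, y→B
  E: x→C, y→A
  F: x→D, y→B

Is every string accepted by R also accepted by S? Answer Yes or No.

Yes

Exploring the product automaton R × S from the start pair (0, A), following both machines on each input symbol, reaches 10 state pairs: (0, A), (3, C), (1, E), (2, E), (1, A), (4, C), (0, C), (3, E), (2, C), (0, E).
R accepts in {2, 3, 4} and S accepts in {B, C, E, F}. The reachable pairs whose R-component is accepting are (3, C), (2, E), (4, C), (3, E), (2, C); in each of them the S-component is accepting too, so the product for L(R) \ L(S) (R-component accepting, S-component rejecting) has no reachable accepting pair and the difference is empty.
Hence every string in L(R) is also in L(S).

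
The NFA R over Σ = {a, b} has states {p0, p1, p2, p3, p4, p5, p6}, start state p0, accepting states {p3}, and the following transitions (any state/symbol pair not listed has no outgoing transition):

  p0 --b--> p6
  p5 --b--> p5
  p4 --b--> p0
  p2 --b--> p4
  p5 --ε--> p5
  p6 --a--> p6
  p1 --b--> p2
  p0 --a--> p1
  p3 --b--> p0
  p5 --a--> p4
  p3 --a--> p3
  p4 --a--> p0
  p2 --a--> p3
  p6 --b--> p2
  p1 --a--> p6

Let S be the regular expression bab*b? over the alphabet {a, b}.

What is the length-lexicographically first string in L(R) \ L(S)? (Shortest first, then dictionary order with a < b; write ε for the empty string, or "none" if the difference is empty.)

The string aba is accepted by R but not by S.
No shorter string lies in the difference, and aba is the lexicographically first length-3 string in L(R) \ L(S).

aba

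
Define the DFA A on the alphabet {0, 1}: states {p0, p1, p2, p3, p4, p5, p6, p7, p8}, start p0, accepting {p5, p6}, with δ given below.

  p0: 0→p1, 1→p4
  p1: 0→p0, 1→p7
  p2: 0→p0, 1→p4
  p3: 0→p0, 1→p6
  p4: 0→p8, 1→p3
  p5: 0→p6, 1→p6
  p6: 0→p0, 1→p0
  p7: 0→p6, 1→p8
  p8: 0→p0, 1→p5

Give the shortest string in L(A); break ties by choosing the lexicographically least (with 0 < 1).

A breadth-first search from p0 reaches an accepting state first via the path p0 → p1 → p7 → p6 on input 010.
No string of length < 3 is accepted (BFS exhausts all shorter strings without reaching an accepting state), and 010 is the lexicographically least accepting string of length 3.

010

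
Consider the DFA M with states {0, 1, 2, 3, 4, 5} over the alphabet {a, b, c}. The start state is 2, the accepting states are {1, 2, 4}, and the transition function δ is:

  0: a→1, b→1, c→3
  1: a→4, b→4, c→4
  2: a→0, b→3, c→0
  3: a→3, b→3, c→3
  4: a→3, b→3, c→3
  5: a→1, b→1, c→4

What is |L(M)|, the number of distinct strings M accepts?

17

The useful subgraph on states {0, 1, 2, 4} is acyclic, so L(M) is finite; the longest accepting path visits 4 useful states, giving maximum string length 3.
Counting accepting paths from 2 by length: 1 of length 0, 4 of length 2, 12 of length 3. Total 17.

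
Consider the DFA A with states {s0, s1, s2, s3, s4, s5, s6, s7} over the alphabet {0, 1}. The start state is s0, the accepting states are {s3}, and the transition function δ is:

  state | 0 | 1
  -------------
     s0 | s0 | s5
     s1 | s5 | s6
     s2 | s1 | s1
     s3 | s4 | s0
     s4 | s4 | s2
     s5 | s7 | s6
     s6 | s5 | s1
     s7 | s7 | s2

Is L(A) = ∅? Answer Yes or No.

Yes

The states reachable from the start state are {s0, s1, s2, s5, s6, s7}.
None of the accepting states {s3} is reachable, so no string is accepted and L(A) = ∅.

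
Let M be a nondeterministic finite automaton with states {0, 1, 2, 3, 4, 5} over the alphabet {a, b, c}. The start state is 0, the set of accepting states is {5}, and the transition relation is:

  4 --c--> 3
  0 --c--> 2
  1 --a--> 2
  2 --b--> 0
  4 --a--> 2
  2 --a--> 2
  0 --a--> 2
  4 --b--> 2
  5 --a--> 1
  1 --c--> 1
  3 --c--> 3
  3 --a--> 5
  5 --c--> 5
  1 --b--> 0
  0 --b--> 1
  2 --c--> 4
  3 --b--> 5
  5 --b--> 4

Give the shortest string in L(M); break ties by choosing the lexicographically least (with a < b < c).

A breadth-first search from 0 reaches an accepting state first via the path 0 → 2 → 4 → 3 → 5 on input acca.
No string of length < 4 is accepted (BFS exhausts all shorter strings without reaching an accepting state), and acca is the lexicographically least accepting string of length 4.

acca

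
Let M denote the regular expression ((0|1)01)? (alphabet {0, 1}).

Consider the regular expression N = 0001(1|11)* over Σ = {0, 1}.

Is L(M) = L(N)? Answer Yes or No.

The empty string ε is accepted by M but rejected by N.
So L(M) ≠ L(N).

No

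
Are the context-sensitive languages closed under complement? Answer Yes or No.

The context-sensitive languages are exactly NSPACE(n), and by the Immerman–Szelepcsényi theorem nondeterministic space classes (from log n up) are closed under complement.
So the context-sensitive languages are closed under complement.

Yes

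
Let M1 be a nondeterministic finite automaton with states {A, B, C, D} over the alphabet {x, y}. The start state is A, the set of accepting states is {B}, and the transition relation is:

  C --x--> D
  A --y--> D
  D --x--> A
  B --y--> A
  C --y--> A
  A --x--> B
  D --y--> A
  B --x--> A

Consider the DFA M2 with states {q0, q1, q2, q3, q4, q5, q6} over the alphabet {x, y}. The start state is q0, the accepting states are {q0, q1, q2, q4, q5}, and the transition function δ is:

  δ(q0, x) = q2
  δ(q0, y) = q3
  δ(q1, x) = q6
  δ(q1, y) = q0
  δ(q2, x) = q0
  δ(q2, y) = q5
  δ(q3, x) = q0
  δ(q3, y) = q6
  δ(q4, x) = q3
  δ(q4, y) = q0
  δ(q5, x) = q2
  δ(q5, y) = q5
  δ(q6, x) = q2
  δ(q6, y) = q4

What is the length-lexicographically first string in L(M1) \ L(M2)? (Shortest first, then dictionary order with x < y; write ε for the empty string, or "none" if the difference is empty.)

The string yyyxyyx is accepted by M1 but not by M2.
No shorter string lies in the difference, and yyyxyyx is the lexicographically first length-7 string in L(M1) \ L(M2).

yyyxyyx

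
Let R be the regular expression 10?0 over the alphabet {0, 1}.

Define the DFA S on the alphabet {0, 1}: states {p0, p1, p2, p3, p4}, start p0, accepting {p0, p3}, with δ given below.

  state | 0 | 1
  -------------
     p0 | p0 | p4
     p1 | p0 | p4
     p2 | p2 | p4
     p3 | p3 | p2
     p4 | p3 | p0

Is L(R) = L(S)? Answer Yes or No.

The empty string ε is accepted by S but rejected by R.
So L(R) ≠ L(S).

No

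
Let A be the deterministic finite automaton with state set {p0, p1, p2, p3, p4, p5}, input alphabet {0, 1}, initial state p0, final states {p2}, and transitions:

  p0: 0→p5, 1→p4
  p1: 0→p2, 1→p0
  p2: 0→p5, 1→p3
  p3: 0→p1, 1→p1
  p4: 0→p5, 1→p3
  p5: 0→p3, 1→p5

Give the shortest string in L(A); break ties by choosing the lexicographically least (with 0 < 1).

A breadth-first search from p0 reaches an accepting state first via the path p0 → p5 → p3 → p1 → p2 on input 0000.
No string of length < 4 is accepted (BFS exhausts all shorter strings without reaching an accepting state), and 0000 is the lexicographically least accepting string of length 4.

0000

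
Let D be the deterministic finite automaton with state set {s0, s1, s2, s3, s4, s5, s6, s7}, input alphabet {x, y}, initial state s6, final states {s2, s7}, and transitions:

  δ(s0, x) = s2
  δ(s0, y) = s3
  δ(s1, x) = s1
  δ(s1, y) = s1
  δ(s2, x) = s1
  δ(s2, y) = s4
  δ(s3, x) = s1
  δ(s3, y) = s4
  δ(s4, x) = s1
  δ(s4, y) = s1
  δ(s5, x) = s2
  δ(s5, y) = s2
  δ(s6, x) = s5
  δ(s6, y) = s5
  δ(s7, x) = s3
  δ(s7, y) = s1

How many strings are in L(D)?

The useful subgraph on states {s2, s5, s6} is acyclic, so L(D) is finite; the longest accepting path visits 3 useful states, giving maximum string length 2.
Counting accepting paths from s6 by length: 4 of length 2. Total 4.

4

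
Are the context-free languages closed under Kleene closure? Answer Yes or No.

Yes

If S₁ is the start symbol of a grammar for L, the grammar with new start symbol S and productions S → S₁S | ε generates L*.
So the context-free languages are closed under Kleene star.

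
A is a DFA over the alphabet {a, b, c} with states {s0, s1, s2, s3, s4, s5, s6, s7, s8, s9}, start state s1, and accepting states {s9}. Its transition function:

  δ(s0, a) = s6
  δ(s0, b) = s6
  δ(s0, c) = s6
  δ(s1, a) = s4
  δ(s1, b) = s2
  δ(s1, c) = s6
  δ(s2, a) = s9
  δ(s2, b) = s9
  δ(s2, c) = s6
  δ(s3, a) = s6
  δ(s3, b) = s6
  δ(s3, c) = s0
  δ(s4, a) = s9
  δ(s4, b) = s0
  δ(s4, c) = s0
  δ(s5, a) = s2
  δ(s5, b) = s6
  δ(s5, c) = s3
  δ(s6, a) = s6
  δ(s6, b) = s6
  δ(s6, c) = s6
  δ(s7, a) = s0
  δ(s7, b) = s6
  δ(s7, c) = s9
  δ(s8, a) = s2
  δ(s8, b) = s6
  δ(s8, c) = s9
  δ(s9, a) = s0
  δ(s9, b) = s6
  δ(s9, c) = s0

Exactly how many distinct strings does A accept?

The useful subgraph on states {s1, s2, s4, s9} is acyclic, so L(A) is finite; the longest accepting path visits 3 useful states, giving maximum string length 2.
Counting accepting paths from s1 by length: 3 of length 2. Total 3.

3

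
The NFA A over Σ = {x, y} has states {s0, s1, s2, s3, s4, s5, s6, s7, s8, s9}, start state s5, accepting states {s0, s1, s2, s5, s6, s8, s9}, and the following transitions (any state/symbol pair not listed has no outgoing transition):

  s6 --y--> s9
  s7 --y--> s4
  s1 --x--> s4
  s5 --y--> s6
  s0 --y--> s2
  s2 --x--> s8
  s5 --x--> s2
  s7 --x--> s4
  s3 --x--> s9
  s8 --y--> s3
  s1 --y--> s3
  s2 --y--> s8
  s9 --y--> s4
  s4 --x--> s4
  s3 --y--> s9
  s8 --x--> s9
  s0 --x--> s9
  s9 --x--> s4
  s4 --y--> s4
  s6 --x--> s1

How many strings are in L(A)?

15

The useful subgraph on states {s1, s2, s3, s5, s6, s8, s9} is acyclic, so L(A) is finite; the longest accepting path visits 5 useful states, giving maximum string length 4.
Counting accepting paths from s5 by length: 1 of length 0, 2 of length 1, 4 of length 2, 2 of length 3, 6 of length 4. Total 15.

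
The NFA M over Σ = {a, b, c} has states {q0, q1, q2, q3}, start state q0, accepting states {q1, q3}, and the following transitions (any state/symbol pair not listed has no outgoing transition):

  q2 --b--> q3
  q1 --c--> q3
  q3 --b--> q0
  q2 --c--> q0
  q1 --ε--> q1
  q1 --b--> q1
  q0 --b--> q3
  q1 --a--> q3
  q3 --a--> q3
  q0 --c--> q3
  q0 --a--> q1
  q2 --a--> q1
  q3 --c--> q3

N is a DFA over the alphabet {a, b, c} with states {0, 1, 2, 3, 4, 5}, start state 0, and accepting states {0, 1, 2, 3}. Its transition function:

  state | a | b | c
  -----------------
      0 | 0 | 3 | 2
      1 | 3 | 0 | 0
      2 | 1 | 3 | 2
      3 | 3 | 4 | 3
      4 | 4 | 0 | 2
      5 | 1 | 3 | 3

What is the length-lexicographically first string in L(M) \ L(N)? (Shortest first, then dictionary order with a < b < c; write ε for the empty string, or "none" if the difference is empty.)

The string abb is accepted by M but not by N.
No shorter string lies in the difference, and abb is the lexicographically first length-3 string in L(M) \ L(N).

abb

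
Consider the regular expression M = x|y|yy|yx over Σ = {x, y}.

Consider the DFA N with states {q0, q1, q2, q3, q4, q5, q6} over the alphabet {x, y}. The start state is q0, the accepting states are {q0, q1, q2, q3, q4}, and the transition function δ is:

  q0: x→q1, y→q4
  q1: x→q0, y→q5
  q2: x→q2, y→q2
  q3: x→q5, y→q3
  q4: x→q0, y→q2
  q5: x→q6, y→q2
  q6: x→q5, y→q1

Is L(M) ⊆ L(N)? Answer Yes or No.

Yes

Converting the expression M to a DFA (subset construction, then merging equivalent states) gives the minimal DFA with states {m0, m1, m2, m3}, start state m0, accepting states {m1, m2} and transitions m0: x→m1, y→m2; m1: x→m3, y→m3; m2: x→m1, y→m1; m3: x→m3, y→m3.
Exploring the product automaton M × N from the start pair (m0, q0), following both machines on each input symbol, reaches 11 state pairs: (m0, q0), (m1, q1), (m2, q4), (m3, q0), (m3, q5), (m1, q0), (m1, q2), (m3, q1), (m3, q4), (m3, q6), (m3, q2).
M accepts in {m1, m2} and N accepts in {q0, q1, q2, q3, q4}. The reachable pairs whose M-component is accepting are (m1, q1), (m2, q4), (m1, q0), (m1, q2); in each of them the N-component is accepting too, so the product for L(M) \ L(N) (M-component accepting, N-component rejecting) has no reachable accepting pair and the difference is empty.
Hence every string in L(M) is also in L(N).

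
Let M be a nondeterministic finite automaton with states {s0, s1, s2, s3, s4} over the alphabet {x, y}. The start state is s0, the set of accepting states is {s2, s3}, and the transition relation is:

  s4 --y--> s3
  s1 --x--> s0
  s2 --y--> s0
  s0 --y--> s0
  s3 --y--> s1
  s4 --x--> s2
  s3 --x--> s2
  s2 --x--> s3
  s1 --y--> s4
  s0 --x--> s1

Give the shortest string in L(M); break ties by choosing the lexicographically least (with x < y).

A breadth-first search from s0 reaches an accepting state first via the path s0 → s1 → s4 → s2 on input xyx.
No string of length < 3 is accepted (BFS exhausts all shorter strings without reaching an accepting state), and xyx is the lexicographically least accepting string of length 3.

xyx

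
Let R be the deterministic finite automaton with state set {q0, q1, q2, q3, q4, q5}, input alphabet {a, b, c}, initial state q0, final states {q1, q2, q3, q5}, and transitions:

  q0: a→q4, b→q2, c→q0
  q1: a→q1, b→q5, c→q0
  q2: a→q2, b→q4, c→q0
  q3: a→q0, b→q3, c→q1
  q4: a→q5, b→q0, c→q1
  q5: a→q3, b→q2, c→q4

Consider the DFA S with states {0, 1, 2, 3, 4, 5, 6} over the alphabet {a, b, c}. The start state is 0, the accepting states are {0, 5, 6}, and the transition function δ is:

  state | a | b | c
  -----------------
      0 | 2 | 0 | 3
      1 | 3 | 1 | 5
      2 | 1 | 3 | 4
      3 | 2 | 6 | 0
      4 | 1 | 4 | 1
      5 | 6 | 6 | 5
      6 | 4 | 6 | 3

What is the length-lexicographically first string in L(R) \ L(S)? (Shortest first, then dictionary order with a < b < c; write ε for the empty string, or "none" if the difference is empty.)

aa

The string aa is accepted by R but not by S.
No shorter string lies in the difference, and aa is the lexicographically first length-2 string in L(R) \ L(S).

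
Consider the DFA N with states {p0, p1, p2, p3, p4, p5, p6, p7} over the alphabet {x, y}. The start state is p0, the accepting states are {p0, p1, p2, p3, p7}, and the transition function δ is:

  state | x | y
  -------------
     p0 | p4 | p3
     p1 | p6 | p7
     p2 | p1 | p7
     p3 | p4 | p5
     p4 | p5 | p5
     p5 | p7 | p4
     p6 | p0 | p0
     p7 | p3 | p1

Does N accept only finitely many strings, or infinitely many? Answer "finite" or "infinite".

State p4 is reachable from the start and can reach an accepting state, and it lies on the cycle p4 → p5 → p4.
Traversing that cycle any number of times yields accepted strings of unbounded length, so the language is infinite.

infinite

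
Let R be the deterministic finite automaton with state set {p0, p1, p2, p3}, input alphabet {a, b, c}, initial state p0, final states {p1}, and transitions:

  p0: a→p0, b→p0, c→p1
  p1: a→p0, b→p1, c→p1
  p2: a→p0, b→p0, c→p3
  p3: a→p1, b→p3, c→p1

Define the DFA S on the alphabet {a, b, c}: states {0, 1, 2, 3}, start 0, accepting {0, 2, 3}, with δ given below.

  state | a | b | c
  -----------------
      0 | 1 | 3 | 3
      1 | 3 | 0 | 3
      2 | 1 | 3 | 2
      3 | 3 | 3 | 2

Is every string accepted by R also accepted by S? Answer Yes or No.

Exploring the product automaton R × S from the start pair (p0, 0), following both machines on each input symbol, reaches 5 state pairs: (p0, 0), (p0, 1), (p0, 3), (p1, 3), (p1, 2).
R accepts in {p1} and S accepts in {0, 2, 3}. The reachable pairs whose R-component is accepting are (p1, 3), (p1, 2); in each of them the S-component is accepting too, so the product for L(R) \ L(S) (R-component accepting, S-component rejecting) has no reachable accepting pair and the difference is empty.
Hence every string in L(R) is also in L(S).

Yes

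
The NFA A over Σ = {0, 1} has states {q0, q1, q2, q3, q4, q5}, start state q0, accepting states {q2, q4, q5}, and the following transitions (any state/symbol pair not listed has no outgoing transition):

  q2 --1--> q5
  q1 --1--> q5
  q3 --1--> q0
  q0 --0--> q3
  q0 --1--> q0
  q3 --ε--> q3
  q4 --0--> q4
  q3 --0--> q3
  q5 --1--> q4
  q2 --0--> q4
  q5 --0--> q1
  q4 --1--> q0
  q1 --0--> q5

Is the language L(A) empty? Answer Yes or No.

Yes

The states reachable from the start state are {q0, q3}.
None of the accepting states {q2, q4, q5} is reachable, so no string is accepted and L(A) = ∅.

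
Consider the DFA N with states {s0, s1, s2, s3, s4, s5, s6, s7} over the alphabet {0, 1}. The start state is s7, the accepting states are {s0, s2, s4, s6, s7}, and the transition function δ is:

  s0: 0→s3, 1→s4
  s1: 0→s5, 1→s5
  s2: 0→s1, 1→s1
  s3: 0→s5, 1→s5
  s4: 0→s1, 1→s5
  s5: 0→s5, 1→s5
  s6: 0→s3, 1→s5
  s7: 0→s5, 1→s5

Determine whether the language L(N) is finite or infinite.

The useful states (reachable from s7 and able to reach an accepting state) are {s7}.
Restricted to these states the transition graph has no cycle, so every accepting path has bounded length and L is finite.

finite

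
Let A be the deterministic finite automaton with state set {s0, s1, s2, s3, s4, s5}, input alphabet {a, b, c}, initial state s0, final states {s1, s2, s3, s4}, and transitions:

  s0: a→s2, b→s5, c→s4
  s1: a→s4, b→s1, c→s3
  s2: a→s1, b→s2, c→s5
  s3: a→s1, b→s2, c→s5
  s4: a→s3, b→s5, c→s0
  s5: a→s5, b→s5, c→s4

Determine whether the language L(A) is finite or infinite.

infinite

State s1 is reachable from the start and can reach an accepting state, and it lies on the cycle s1 → s1.
Traversing that cycle any number of times yields accepted strings of unbounded length, so the language is infinite.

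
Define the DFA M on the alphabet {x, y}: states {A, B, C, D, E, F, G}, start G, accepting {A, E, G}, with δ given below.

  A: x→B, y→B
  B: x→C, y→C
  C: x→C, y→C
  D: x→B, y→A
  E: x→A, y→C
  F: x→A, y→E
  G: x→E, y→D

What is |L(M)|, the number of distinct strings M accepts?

4

The useful subgraph on states {A, D, E, G} is acyclic, so L(M) is finite; the longest accepting path visits 3 useful states, giving maximum string length 2.
Counting accepting paths from G by length: 1 of length 0, 1 of length 1, 2 of length 2. Total 4.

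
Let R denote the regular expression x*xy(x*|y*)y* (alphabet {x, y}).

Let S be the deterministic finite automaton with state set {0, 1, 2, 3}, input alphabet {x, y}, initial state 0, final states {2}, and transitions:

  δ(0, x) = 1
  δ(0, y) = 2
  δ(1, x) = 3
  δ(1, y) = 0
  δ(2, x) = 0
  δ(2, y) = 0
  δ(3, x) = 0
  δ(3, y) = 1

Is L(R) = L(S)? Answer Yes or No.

No

The string xy is accepted by R but rejected by S.
So L(R) ≠ L(S).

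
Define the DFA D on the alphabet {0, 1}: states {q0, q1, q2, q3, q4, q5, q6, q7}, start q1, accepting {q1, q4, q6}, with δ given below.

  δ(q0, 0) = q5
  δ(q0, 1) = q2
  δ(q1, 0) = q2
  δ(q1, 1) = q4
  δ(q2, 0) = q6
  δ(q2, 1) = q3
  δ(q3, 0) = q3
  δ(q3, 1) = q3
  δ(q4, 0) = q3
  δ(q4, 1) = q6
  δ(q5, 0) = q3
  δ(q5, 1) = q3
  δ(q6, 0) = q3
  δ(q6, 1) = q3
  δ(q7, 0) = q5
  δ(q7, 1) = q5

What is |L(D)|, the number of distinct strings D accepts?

The useful subgraph on states {q1, q2, q4, q6} is acyclic, so L(D) is finite; the longest accepting path visits 3 useful states, giving maximum string length 2.
Counting accepting paths from q1 by length: 1 of length 0, 1 of length 1, 2 of length 2. Total 4.

4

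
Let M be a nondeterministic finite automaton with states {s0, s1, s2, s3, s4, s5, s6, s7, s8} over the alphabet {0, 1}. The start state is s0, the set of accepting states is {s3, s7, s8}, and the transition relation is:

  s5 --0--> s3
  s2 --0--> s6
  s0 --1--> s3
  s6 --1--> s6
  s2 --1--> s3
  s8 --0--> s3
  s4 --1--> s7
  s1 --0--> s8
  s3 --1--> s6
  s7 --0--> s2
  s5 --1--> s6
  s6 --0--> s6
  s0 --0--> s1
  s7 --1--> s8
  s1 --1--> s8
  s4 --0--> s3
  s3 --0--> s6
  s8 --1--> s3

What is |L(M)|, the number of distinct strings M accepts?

7

The useful subgraph on states {s0, s1, s3, s8} is acyclic, so L(M) is finite; the longest accepting path visits 4 useful states, giving maximum string length 3.
Counting accepting paths from s0 by length: 1 of length 1, 2 of length 2, 4 of length 3. Total 7.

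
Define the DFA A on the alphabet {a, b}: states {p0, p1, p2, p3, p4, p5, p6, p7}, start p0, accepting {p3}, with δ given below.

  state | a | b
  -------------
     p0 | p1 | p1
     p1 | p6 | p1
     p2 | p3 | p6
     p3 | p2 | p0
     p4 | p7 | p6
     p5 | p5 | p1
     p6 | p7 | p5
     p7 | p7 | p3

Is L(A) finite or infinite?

State p1 is reachable from the start and can reach an accepting state, and it lies on the cycle p1 → p1.
Traversing that cycle any number of times yields accepted strings of unbounded length, so the language is infinite.

infinite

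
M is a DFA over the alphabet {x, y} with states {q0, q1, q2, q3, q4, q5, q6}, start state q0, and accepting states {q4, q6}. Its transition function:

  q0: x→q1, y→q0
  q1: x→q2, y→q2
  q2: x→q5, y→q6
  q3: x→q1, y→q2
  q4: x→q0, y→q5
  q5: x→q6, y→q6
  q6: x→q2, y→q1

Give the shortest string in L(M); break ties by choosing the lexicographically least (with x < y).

A breadth-first search from q0 reaches an accepting state first via the path q0 → q1 → q2 → q6 on input xxy.
No string of length < 3 is accepted (BFS exhausts all shorter strings without reaching an accepting state), and xxy is the lexicographically least accepting string of length 3.

xxy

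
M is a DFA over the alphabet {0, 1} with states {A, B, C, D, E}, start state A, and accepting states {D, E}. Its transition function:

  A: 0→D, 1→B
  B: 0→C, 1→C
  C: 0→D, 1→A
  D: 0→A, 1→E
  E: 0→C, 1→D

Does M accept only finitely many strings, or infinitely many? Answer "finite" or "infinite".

State A is reachable from the start and can reach an accepting state, and it lies on the cycle A → B → C → A.
Traversing that cycle any number of times yields accepted strings of unbounded length, so the language is infinite.

infinite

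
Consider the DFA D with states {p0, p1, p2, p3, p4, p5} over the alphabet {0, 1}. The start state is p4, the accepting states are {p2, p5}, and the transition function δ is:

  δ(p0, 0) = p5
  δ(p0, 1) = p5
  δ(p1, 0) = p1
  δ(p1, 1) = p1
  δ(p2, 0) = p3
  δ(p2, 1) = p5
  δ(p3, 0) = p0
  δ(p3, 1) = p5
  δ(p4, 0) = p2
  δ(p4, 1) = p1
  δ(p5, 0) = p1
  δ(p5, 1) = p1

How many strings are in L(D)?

The useful subgraph on states {p0, p2, p3, p4, p5} is acyclic, so L(D) is finite; the longest accepting path visits 5 useful states, giving maximum string length 4.
Counting accepting paths from p4 by length: 1 of length 1, 1 of length 2, 1 of length 3, 2 of length 4. Total 5.

5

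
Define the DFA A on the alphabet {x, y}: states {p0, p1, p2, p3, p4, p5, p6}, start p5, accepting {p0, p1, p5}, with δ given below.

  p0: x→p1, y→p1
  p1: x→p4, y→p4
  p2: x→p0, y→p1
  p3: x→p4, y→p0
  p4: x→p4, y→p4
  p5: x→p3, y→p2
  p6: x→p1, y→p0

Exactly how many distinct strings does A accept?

8

The useful subgraph on states {p0, p1, p2, p3, p5} is acyclic, so L(A) is finite; the longest accepting path visits 4 useful states, giving maximum string length 3.
Counting accepting paths from p5 by length: 1 of length 0, 3 of length 2, 4 of length 3. Total 8.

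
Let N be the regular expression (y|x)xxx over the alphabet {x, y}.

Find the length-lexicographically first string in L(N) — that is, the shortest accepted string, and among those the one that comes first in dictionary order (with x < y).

xxxx

By inspection of the expression, no string of length less than 4 matches, and xxxx is the lexicographically first match of length 4.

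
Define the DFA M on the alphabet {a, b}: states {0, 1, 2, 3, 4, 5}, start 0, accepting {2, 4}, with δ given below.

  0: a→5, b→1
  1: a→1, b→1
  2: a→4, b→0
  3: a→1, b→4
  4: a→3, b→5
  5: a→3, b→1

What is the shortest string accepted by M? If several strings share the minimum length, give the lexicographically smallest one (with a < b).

A breadth-first search from 0 reaches an accepting state first via the path 0 → 5 → 3 → 4 on input aab.
No string of length < 3 is accepted (BFS exhausts all shorter strings without reaching an accepting state), and aab is the lexicographically least accepting string of length 3.

aab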